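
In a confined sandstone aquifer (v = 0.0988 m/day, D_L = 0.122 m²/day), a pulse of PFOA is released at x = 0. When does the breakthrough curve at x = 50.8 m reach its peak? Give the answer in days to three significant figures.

For the 1D instantaneous-source solution, setting ∂C/∂t = 0 at fixed x gives v²t² + 2Dt − x² = 0, so t = (√(D² + v²x²) − D)/v².
√(D² + v²x²) = √(0.122² + 0.0988² × 50.8²) = 5.021; v² = 0.00976144.
t = (5.021 − 0.122)/0.00976144 = 502 days (vs. the pure-advection estimate x/v = 514 d).

502 days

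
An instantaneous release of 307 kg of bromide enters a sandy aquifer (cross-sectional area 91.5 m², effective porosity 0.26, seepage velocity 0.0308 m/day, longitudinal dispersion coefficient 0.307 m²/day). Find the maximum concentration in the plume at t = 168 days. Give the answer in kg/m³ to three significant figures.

The peak of an instantaneous 1D plume sits at x = vt; there the Gaussian factor is 1 and C_max = M/(n_e·A·√(4πDt)), where n_e·A is the pore area the mass is dissolved in.
√(4πDt) = √(4π × 0.307 × 168) = 25.46 m, so C_max = 307/(0.26 × 91.5 × 25.46) = 0.507 kg/m³.

0.507 kg/m³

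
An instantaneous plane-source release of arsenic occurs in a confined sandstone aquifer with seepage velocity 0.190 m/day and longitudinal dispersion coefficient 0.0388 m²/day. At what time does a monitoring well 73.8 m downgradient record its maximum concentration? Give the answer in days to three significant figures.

387 days

For the 1D instantaneous-source solution, setting ∂C/∂t = 0 at fixed x gives v²t² + 2Dt − x² = 0, so t = (√(D² + v²x²) − D)/v².
√(D² + v²x²) = √(0.0388² + 0.190² × 73.8²) = 14.02; v² = 0.0361.
t = (14.02 − 0.0388)/0.0361 = 387 days (vs. the pure-advection estimate x/v = 388 d).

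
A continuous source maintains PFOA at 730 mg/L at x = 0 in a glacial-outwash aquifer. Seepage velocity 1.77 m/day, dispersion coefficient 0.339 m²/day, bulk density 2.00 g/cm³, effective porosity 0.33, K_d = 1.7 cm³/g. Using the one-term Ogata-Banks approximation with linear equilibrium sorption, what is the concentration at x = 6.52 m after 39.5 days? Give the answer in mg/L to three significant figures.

302 mg/L

Retardation factor R = 1 + ρ_b·K_d/n = 1 + 2.00 × 1.7/0.33 = 11.30.
Sorption retards both mechanisms: v_R = v/R = 0.1566 m/day, D_R = D/R = 0.03000 m²/day.
v_R·t = 0.1566 × 39.5 = 6.1857 m; 2√(D_R t) = 2.177 m; argument = (6.52 − 6.1857)/2.177 = 0.1536.
C = C₀ × ½·erfc(0.1536) = 730 × 0.4140 = 302 mg/L.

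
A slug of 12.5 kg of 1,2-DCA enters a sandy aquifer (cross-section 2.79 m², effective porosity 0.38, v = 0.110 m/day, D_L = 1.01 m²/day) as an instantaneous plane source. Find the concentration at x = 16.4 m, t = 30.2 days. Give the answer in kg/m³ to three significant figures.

For an instantaneous plane source, C(x,t) = M/(n_e·A·√(4πDt)) · exp(−(x−vt)²/(4Dt)), with n_e·A the pore (flow) area.
Plume center vt = 0.110 × 30.2 = 3.322 m, so the well at 16.4 m is 13.078 m downgradient of the peak.
√(4πDt) = 19.58 m, giving peak height M/(n_e·A·√(4πDt)) = 12.5/(0.38 × 2.79 × 19.58) = 0.6022 kg/m³.
(x−vt)²/(4Dt) = (13.078)²/(4 × 1.01 × 30.2) = 1.402; exp(−1.402) = 0.2461.
C = 0.6022 × 0.2461 = 0.148 kg/m³.

0.148 kg/m³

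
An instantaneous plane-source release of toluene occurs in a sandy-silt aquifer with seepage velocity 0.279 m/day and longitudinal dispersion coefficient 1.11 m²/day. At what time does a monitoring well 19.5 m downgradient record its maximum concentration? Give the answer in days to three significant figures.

57.1 days

For the 1D instantaneous-source solution, setting ∂C/∂t = 0 at fixed x gives v²t² + 2Dt − x² = 0, so t = (√(D² + v²x²) − D)/v².
√(D² + v²x²) = √(1.11² + 0.279² × 19.5²) = 5.553; v² = 0.077841.
t = (5.553 − 1.11)/0.077841 = 57.1 days (vs. the pure-advection estimate x/v = 69.9 d).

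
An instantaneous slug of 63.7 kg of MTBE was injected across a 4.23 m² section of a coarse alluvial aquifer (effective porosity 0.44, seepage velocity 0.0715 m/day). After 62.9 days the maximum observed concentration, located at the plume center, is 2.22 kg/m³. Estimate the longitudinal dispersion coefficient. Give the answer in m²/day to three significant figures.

At the plume center C_max = M/(n_e·A·√(4πDt)), so D = M²/(4πt·(n_e·A·C_max)²).
n_e·A·C_max = 0.44 × 4.23 × 2.22 = 4.132 kg/m.
D = 63.7²/(4π × 62.9 × 4.132²) = 0.301 m²/day.

0.301 m²/day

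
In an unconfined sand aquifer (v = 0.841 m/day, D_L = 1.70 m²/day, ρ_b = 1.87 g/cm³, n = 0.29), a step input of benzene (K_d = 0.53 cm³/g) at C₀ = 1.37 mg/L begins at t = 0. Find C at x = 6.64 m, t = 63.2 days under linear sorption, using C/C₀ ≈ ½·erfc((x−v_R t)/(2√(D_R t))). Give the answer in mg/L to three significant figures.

1.07 mg/L

Retardation factor R = 1 + ρ_b·K_d/n = 1 + 1.87 × 0.53/0.29 = 4.418.
Sorption retards both mechanisms: v_R = v/R = 0.1904 m/day, D_R = D/R = 0.3848 m²/day.
v_R·t = 0.1904 × 63.2 = 12.03328 m; 2√(D_R t) = 9.863 m; argument = (6.64 − 12.03328)/9.863 = -0.5468.
C = C₀ × ½·erfc(-0.5468) = 1.37 × 0.7803 = 1.07 mg/L.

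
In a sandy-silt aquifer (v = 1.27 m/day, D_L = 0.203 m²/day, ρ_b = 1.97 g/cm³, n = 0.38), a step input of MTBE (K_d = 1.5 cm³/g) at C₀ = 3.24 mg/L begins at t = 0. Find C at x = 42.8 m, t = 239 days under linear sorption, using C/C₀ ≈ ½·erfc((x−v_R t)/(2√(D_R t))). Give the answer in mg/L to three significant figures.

Retardation factor R = 1 + ρ_b·K_d/n = 1 + 1.97 × 1.5/0.38 = 8.776.
Sorption retards both mechanisms: v_R = v/R = 0.1447 m/day, D_R = D/R = 0.02313 m²/day.
v_R·t = 0.1447 × 239 = 34.5833 m; 2√(D_R t) = 4.702 m; argument = (42.8 − 34.5833)/4.702 = 1.747.
C = C₀ × ½·erfc(1.747) = 3.24 × 0.006744 = 0.0219 mg/L.

0.0219 mg/L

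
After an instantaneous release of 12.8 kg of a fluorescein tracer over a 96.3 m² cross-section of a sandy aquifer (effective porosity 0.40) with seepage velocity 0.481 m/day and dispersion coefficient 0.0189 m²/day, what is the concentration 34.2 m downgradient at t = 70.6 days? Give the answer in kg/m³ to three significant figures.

0.0803 kg/m³

For an instantaneous plane source, C(x,t) = M/(n_e·A·√(4πDt)) · exp(−(x−vt)²/(4Dt)), with n_e·A the pore (flow) area.
Plume center vt = 0.481 × 70.6 = 33.9586 m, so the well at 34.2 m is 0.2414 m downgradient of the peak.
√(4πDt) = 4.095 m, giving peak height M/(n_e·A·√(4πDt)) = 12.8/(0.40 × 96.3 × 4.095) = 0.08115 kg/m³.
(x−vt)²/(4Dt) = (0.2414)²/(4 × 0.0189 × 70.6) = 0.01092; exp(−0.01092) = 0.9891.
C = 0.08115 × 0.9891 = 0.0803 kg/m³.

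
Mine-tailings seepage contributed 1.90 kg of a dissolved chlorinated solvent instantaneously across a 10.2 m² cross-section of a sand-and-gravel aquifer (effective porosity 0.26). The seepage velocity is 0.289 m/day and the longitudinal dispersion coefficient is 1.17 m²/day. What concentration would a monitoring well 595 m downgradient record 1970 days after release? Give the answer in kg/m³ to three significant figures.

For an instantaneous plane source, C(x,t) = M/(n_e·A·√(4πDt)) · exp(−(x−vt)²/(4Dt)), with n_e·A the pore (flow) area.
Plume center vt = 0.289 × 1970 = 569.33 m, so the well at 595 m is 25.67 m downgradient of the peak.
√(4πDt) = 170.2 m, giving peak height M/(n_e·A·√(4πDt)) = 1.90/(0.26 × 10.2 × 170.2) = 0.004209 kg/m³.
(x−vt)²/(4Dt) = (25.67)²/(4 × 1.17 × 1970) = 0.07147; exp(−0.07147) = 0.9310.
C = 0.004209 × 0.9310 = 0.00392 kg/m³.

0.00392 kg/m³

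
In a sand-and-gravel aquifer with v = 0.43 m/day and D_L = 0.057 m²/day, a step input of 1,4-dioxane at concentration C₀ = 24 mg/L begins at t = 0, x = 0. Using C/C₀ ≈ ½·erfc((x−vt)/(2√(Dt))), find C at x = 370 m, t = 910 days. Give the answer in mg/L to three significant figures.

For a continuous step input, C/C₀ ≈ ½·erfc((x−vt)/(2√(Dt))).
vt = 0.43 × 910 = 391.3 m and 2√(Dt) = 2√(0.057 × 910) = 14.40 m.
Argument (x−vt)/(2√(Dt)) = (370 − 391.3)/14.40 = -1.479; ½·erfc(-1.479) = 0.9818.
C = 24 × 0.9818 = 23.6 mg/L.

23.6 mg/L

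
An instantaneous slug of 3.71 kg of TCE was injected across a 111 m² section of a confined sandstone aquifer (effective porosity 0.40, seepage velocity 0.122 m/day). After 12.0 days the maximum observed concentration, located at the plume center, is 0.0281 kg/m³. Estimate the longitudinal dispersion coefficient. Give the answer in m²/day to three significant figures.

At the plume center C_max = M/(n_e·A·√(4πDt)), so D = M²/(4πt·(n_e·A·C_max)²).
n_e·A·C_max = 0.40 × 111 × 0.0281 = 1.248 kg/m.
D = 3.71²/(4π × 12.0 × 1.248²) = 0.0586 m²/day.

0.0586 m²/day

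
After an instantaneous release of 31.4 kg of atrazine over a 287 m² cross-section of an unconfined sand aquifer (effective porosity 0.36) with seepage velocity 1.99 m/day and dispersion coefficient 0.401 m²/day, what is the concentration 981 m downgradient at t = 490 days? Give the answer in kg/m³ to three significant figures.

For an instantaneous plane source, C(x,t) = M/(n_e·A·√(4πDt)) · exp(−(x−vt)²/(4Dt)), with n_e·A the pore (flow) area.
Plume center vt = 1.99 × 490 = 975.1 m, so the well at 981 m is 5.9 m downgradient of the peak.
√(4πDt) = 49.69 m, giving peak height M/(n_e·A·√(4πDt)) = 31.4/(0.36 × 287 × 49.69) = 0.006116 kg/m³.
(x−vt)²/(4Dt) = (5.9)²/(4 × 0.401 × 490) = 0.04429; exp(−0.04429) = 0.9567.
C = 0.006116 × 0.9567 = 0.00585 kg/m³.

0.00585 kg/m³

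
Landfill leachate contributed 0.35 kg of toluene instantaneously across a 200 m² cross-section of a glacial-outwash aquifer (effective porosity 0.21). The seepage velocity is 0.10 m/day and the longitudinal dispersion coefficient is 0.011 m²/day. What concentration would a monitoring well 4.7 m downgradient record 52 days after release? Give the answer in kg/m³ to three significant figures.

For an instantaneous plane source, C(x,t) = M/(n_e·A·√(4πDt)) · exp(−(x−vt)²/(4Dt)), with n_e·A the pore (flow) area.
Plume center vt = 0.10 × 52 = 5.2 m, so the well at 4.7 m is 0.5 m upgradient of the peak.
√(4πDt) = 2.681 m, giving peak height M/(n_e·A·√(4πDt)) = 0.35/(0.21 × 200 × 2.681) = 0.003108 kg/m³.
(x−vt)²/(4Dt) = (-0.5)²/(4 × 0.011 × 52) = 0.1093; exp(−0.1093) = 0.8965.
C = 0.003108 × 0.8965 = 0.00279 kg/m³.

0.00279 kg/m³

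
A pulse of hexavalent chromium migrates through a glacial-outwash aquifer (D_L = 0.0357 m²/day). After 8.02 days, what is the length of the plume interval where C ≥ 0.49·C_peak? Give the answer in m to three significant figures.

1.81 m

The plume is Gaussian with σ = √(2Dt) = √(2 × 0.0357 × 8.02) = 0.7567 m.
C/C_peak = exp(−Δx²/(2σ²)) = 0.49 ⇒ Δx = σ·√(−2 ln 0.49) = 0.7567 × 1.194 = 0.9035 m.
Width = 2Δx = 1.81 m.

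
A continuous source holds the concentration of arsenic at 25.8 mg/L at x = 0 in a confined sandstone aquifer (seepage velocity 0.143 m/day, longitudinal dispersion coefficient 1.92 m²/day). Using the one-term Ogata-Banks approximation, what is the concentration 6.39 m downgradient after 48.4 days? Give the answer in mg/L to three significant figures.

For a continuous step input, C/C₀ ≈ ½·erfc((x−vt)/(2√(Dt))).
vt = 0.143 × 48.4 = 6.9212 m and 2√(Dt) = 2√(1.92 × 48.4) = 19.28 m.
Argument (x−vt)/(2√(Dt)) = (6.39 − 6.9212)/19.28 = -0.02755; ½·erfc(-0.02755) = 0.5155.
C = 25.8 × 0.5155 = 13.3 mg/L.

13.3 mg/L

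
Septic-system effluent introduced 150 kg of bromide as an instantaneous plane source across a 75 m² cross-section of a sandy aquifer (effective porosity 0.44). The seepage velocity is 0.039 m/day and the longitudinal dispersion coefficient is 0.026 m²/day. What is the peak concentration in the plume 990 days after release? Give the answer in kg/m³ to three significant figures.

0.253 kg/m³

The peak of an instantaneous 1D plume sits at x = vt; there the Gaussian factor is 1 and C_max = M/(n_e·A·√(4πDt)), where n_e·A is the pore area the mass is dissolved in.
√(4πDt) = √(4π × 0.026 × 990) = 17.98 m, so C_max = 150/(0.44 × 75 × 17.98) = 0.253 kg/m³.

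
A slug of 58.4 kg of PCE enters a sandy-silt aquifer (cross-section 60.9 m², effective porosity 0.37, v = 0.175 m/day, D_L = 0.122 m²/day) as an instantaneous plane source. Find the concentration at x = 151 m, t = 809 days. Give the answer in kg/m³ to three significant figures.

0.0588 kg/m³

For an instantaneous plane source, C(x,t) = M/(n_e·A·√(4πDt)) · exp(−(x−vt)²/(4Dt)), with n_e·A the pore (flow) area.
Plume center vt = 0.175 × 809 = 141.575 m, so the well at 151 m is 9.425 m downgradient of the peak.
√(4πDt) = 35.22 m, giving peak height M/(n_e·A·√(4πDt)) = 58.4/(0.37 × 60.9 × 35.22) = 0.07359 kg/m³.
(x−vt)²/(4Dt) = (9.425)²/(4 × 0.122 × 809) = 0.2250; exp(−0.2250) = 0.7985.
C = 0.07359 × 0.7985 = 0.0588 kg/m³.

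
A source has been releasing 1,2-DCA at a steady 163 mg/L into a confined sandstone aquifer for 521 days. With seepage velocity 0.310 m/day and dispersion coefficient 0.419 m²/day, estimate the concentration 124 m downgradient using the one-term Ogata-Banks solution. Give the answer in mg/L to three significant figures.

157 mg/L

For a continuous step input, C/C₀ ≈ ½·erfc((x−vt)/(2√(Dt))).
vt = 0.310 × 521 = 161.51 m and 2√(Dt) = 2√(0.419 × 521) = 29.55 m.
Argument (x−vt)/(2√(Dt)) = (124 − 161.51)/29.55 = -1.269; ½·erfc(-1.269) = 0.9636.
C = 163 × 0.9636 = 157 mg/L.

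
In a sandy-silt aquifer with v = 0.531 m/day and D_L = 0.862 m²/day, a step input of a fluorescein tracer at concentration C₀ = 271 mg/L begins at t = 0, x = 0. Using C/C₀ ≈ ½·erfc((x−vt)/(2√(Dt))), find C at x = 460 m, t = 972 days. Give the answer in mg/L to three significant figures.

248 mg/L

For a continuous step input, C/C₀ ≈ ½·erfc((x−vt)/(2√(Dt))).
vt = 0.531 × 972 = 516.132 m and 2√(Dt) = 2√(0.862 × 972) = 57.89 m.
Argument (x−vt)/(2√(Dt)) = (460 − 516.132)/57.89 = -0.9696; ½·erfc(-0.9696) = 0.9148.
C = 271 × 0.9148 = 248 mg/L.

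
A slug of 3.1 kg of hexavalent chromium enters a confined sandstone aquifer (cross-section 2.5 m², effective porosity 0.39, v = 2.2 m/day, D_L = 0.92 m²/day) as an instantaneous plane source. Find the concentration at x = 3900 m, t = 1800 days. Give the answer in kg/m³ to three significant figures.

0.0128 kg/m³

For an instantaneous plane source, C(x,t) = M/(n_e·A·√(4πDt)) · exp(−(x−vt)²/(4Dt)), with n_e·A the pore (flow) area.
Plume center vt = 2.2 × 1800 = 3960 m, so the well at 3900 m is 60 m upgradient of the peak.
√(4πDt) = 144.3 m, giving peak height M/(n_e·A·√(4πDt)) = 3.1/(0.39 × 2.5 × 144.3) = 0.02203 kg/m³.
(x−vt)²/(4Dt) = (-60)²/(4 × 0.92 × 1800) = 0.5435; exp(−0.5435) = 0.5807.
C = 0.02203 × 0.5807 = 0.0128 kg/m³.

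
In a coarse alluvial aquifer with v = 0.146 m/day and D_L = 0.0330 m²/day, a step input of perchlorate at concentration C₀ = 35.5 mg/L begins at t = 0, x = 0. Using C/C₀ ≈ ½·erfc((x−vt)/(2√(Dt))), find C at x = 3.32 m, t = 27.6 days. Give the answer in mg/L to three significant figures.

24.9 mg/L

For a continuous step input, C/C₀ ≈ ½·erfc((x−vt)/(2√(Dt))).
vt = 0.146 × 27.6 = 4.0296 m and 2√(Dt) = 2√(0.0330 × 27.6) = 1.909 m.
Argument (x−vt)/(2√(Dt)) = (3.32 − 4.0296)/1.909 = -0.3717; ½·erfc(-0.3717) = 0.7004.
C = 35.5 × 0.7004 = 24.9 mg/L.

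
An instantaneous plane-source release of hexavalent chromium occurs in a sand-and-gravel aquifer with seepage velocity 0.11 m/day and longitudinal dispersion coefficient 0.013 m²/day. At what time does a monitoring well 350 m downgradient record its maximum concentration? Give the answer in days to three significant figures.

For the 1D instantaneous-source solution, setting ∂C/∂t = 0 at fixed x gives v²t² + 2Dt − x² = 0, so t = (√(D² + v²x²) − D)/v².
√(D² + v²x²) = √(0.013² + 0.11² × 350²) = 38.50; v² = 0.0121.
t = (38.50 − 0.013)/0.0121 = 3180 days (vs. the pure-advection estimate x/v = 3180 d).

3180 days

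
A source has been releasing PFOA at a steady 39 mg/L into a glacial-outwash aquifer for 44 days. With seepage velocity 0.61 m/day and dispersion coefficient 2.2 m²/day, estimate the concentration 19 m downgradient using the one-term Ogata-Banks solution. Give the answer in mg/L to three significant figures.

For a continuous step input, C/C₀ ≈ ½·erfc((x−vt)/(2√(Dt))).
vt = 0.61 × 44 = 26.84 m and 2√(Dt) = 2√(2.2 × 44) = 19.68 m.
Argument (x−vt)/(2√(Dt)) = (19 − 26.84)/19.68 = -0.3984; ½·erfc(-0.3984) = 0.7134.
C = 39 × 0.7134 = 27.8 mg/L.

27.8 mg/L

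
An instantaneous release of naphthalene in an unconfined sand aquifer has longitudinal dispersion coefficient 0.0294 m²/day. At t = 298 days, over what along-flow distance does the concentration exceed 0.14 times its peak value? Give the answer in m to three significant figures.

16.6 m

The plume is Gaussian with σ = √(2Dt) = √(2 × 0.0294 × 298) = 4.186 m.
C/C_peak = exp(−Δx²/(2σ²)) = 0.14 ⇒ Δx = σ·√(−2 ln 0.14) = 4.186 × 1.983 = 8.301 m.
Width = 2Δx = 16.6 m.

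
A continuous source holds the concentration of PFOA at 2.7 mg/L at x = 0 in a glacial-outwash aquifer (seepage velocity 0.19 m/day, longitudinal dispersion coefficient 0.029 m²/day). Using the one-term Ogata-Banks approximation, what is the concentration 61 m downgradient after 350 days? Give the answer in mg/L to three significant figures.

2.40 mg/L

For a continuous step input, C/C₀ ≈ ½·erfc((x−vt)/(2√(Dt))).
vt = 0.19 × 350 = 66.5 m and 2√(Dt) = 2√(0.029 × 350) = 6.372 m.
Argument (x−vt)/(2√(Dt)) = (61 − 66.5)/6.372 = -0.8632; ½·erfc(-0.8632) = 0.8889.
C = 2.7 × 0.8889 = 2.40 mg/L.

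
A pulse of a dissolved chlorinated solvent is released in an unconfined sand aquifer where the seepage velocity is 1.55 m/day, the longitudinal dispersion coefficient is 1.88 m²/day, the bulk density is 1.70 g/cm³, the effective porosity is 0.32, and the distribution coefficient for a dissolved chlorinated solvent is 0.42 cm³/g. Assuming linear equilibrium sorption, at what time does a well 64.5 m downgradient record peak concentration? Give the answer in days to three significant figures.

132 days

Retardation factor R = 1 + ρ_b·K_d/n = 1 + 1.70 × 0.42/0.32 = 3.231.
Sorption retards both mechanisms: v_R = v/R = 0.4797 m/day, D_R = D/R = 0.5819 m²/day.
Peak time from v_R²t² + 2D_R t − x² = 0: t = (√(D_R² + v_R²x²) − D_R)/v_R².
√(D_R² + v_R²x²) = √(0.5819² + 0.4797² × 64.5²) = 30.95; v_R² = 0.2301.
t = (30.95 − 0.5819)/0.2301 = 132 days.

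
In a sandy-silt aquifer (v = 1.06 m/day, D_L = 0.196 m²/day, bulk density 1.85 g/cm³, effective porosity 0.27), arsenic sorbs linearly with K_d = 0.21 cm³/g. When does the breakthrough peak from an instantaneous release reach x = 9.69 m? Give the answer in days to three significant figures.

21.9 days

Retardation factor R = 1 + ρ_b·K_d/n = 1 + 1.85 × 0.21/0.27 = 2.439.
Sorption retards both mechanisms: v_R = v/R = 0.4346 m/day, D_R = D/R = 0.08036 m²/day.
Peak time from v_R²t² + 2D_R t − x² = 0: t = (√(D_R² + v_R²x²) − D_R)/v_R².
√(D_R² + v_R²x²) = √(0.08036² + 0.4346² × 9.69²) = 4.212; v_R² = 0.1889.
t = (4.212 − 0.08036)/0.1889 = 21.9 days.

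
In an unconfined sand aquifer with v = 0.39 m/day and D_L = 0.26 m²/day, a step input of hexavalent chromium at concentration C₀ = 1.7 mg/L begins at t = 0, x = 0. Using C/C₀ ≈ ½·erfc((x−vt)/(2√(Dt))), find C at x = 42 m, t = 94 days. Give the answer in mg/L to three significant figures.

For a continuous step input, C/C₀ ≈ ½·erfc((x−vt)/(2√(Dt))).
vt = 0.39 × 94 = 36.66 m and 2√(Dt) = 2√(0.26 × 94) = 9.887 m.
Argument (x−vt)/(2√(Dt)) = (42 − 36.66)/9.887 = 0.5401; ½·erfc(0.5401) = 0.2225.
C = 1.7 × 0.2225 = 0.378 mg/L.

0.378 mg/L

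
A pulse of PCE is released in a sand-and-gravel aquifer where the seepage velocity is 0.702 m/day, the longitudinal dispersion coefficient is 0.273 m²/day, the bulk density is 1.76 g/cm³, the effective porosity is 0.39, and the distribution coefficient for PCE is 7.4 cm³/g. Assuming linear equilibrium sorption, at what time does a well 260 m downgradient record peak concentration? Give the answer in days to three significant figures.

12700 days

Retardation factor R = 1 + ρ_b·K_d/n = 1 + 1.76 × 7.4/0.39 = 34.39.
Sorption retards both mechanisms: v_R = v/R = 0.02041 m/day, D_R = D/R = 0.007938 m²/day.
Peak time from v_R²t² + 2D_R t − x² = 0: t = (√(D_R² + v_R²x²) − D_R)/v_R².
√(D_R² + v_R²x²) = √(0.007938² + 0.02041² × 260²) = 5.307; v_R² = 0.0004166.
t = (5.307 − 0.007938)/0.0004166 = 12700 days.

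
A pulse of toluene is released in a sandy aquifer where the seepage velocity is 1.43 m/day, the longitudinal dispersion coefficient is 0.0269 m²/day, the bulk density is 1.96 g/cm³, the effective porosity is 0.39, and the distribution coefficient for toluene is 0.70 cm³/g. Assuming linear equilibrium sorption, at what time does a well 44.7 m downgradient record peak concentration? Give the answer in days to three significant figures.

Retardation factor R = 1 + ρ_b·K_d/n = 1 + 1.96 × 0.70/0.39 = 4.518.
Sorption retards both mechanisms: v_R = v/R = 0.3165 m/day, D_R = D/R = 0.005954 m²/day.
Peak time from v_R²t² + 2D_R t − x² = 0: t = (√(D_R² + v_R²x²) − D_R)/v_R².
√(D_R² + v_R²x²) = √(0.005954² + 0.3165² × 44.7²) = 14.15; v_R² = 0.1002.
t = (14.15 − 0.005954)/0.1002 = 141 days.

141 days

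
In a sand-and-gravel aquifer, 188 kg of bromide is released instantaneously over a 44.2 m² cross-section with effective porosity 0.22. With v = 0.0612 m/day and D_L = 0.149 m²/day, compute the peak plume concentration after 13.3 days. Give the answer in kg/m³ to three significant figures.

The peak of an instantaneous 1D plume sits at x = vt; there the Gaussian factor is 1 and C_max = M/(n_e·A·√(4πDt)), where n_e·A is the pore area the mass is dissolved in.
√(4πDt) = √(4π × 0.149 × 13.3) = 4.990 m, so C_max = 188/(0.22 × 44.2 × 4.990) = 3.87 kg/m³.

3.87 kg/m³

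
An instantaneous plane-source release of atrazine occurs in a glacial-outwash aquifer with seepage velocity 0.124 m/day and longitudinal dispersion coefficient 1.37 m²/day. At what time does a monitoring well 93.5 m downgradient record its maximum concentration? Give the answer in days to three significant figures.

670 days

For the 1D instantaneous-source solution, setting ∂C/∂t = 0 at fixed x gives v²t² + 2Dt − x² = 0, so t = (√(D² + v²x²) − D)/v².
√(D² + v²x²) = √(1.37² + 0.124² × 93.5²) = 11.67; v² = 0.015376.
t = (11.67 − 1.37)/0.015376 = 670 days (vs. the pure-advection estimate x/v = 754 d).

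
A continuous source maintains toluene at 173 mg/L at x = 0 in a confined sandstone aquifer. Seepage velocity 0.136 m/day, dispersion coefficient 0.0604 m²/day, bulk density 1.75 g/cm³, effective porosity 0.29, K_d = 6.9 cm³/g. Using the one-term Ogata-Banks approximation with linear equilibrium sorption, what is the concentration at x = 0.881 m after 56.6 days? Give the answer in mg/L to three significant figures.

Retardation factor R = 1 + ρ_b·K_d/n = 1 + 1.75 × 6.9/0.29 = 42.64.
Sorption retards both mechanisms: v_R = v/R = 0.003189 m/day, D_R = D/R = 0.001417 m²/day.
v_R·t = 0.003189 × 56.6 = 0.1804974 m; 2√(D_R t) = 0.5664 m; argument = (0.881 − 0.1804974)/0.5664 = 1.237.
C = C₀ × ½·erfc(1.237) = 173 × 0.04011 = 6.94 mg/L.

6.94 mg/L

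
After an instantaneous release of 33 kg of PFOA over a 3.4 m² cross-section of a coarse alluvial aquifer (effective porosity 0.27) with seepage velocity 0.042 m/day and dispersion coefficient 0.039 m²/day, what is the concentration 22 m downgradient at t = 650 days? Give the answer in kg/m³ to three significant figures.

1.53 kg/m³

For an instantaneous plane source, C(x,t) = M/(n_e·A·√(4πDt)) · exp(−(x−vt)²/(4Dt)), with n_e·A the pore (flow) area.
Plume center vt = 0.042 × 650 = 27.3 m, so the well at 22 m is 5.3 m upgradient of the peak.
√(4πDt) = 17.85 m, giving peak height M/(n_e·A·√(4πDt)) = 33/(0.27 × 3.4 × 17.85) = 2.014 kg/m³.
(x−vt)²/(4Dt) = (-5.3)²/(4 × 0.039 × 650) = 0.2770; exp(−0.2770) = 0.7581.
C = 2.014 × 0.7581 = 1.53 kg/m³.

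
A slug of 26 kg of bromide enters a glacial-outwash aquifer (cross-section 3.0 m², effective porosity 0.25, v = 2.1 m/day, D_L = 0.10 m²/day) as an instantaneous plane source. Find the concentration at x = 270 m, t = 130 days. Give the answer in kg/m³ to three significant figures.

For an instantaneous plane source, C(x,t) = M/(n_e·A·√(4πDt)) · exp(−(x−vt)²/(4Dt)), with n_e·A the pore (flow) area.
Plume center vt = 2.1 × 130 = 273 m, so the well at 270 m is 3 m upgradient of the peak.
√(4πDt) = 12.78 m, giving peak height M/(n_e·A·√(4πDt)) = 26/(0.25 × 3.0 × 12.78) = 2.713 kg/m³.
(x−vt)²/(4Dt) = (-3)²/(4 × 0.10 × 130) = 0.1731; exp(−0.1731) = 0.8411.
C = 2.713 × 0.8411 = 2.28 kg/m³.

2.28 kg/m³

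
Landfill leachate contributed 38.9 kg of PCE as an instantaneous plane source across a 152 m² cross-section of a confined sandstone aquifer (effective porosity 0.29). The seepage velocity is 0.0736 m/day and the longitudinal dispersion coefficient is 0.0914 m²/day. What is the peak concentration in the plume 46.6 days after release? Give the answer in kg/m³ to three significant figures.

0.121 kg/m³

The peak of an instantaneous 1D plume sits at x = vt; there the Gaussian factor is 1 and C_max = M/(n_e·A·√(4πDt)), where n_e·A is the pore area the mass is dissolved in.
√(4πDt) = √(4π × 0.0914 × 46.6) = 7.316 m, so C_max = 38.9/(0.29 × 152 × 7.316) = 0.121 kg/m³.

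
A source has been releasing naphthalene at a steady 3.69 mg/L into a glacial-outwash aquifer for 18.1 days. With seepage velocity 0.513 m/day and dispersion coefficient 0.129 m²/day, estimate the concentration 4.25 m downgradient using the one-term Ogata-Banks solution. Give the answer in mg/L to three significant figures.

3.65 mg/L

For a continuous step input, C/C₀ ≈ ½·erfc((x−vt)/(2√(Dt))).
vt = 0.513 × 18.1 = 9.2853 m and 2√(Dt) = 2√(0.129 × 18.1) = 3.056 m.
Argument (x−vt)/(2√(Dt)) = (4.25 − 9.2853)/3.056 = -1.648; ½·erfc(-1.648) = 0.9901.
C = 3.69 × 0.9901 = 3.65 mg/L.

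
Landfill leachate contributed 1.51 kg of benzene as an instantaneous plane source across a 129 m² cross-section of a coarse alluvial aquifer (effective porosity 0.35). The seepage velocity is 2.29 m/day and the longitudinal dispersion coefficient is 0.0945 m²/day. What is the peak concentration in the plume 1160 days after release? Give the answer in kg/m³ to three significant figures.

The peak of an instantaneous 1D plume sits at x = vt; there the Gaussian factor is 1 and C_max = M/(n_e·A·√(4πDt)), where n_e·A is the pore area the mass is dissolved in.
√(4πDt) = √(4π × 0.0945 × 1160) = 37.12 m, so C_max = 1.51/(0.35 × 129 × 37.12) = 0.000901 kg/m³.

0.000901 kg/m³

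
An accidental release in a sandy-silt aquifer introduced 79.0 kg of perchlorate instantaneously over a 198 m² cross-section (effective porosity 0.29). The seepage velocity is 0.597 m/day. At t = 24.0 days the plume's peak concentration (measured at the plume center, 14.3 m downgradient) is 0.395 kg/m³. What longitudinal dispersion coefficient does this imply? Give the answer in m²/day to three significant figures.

At the plume center C_max = M/(n_e·A·√(4πDt)), so D = M²/(4πt·(n_e·A·C_max)²).
n_e·A·C_max = 0.29 × 198 × 0.395 = 22.68 kg/m.
D = 79.0²/(4π × 24.0 × 22.68²) = 0.0402 m²/day.

0.0402 m²/day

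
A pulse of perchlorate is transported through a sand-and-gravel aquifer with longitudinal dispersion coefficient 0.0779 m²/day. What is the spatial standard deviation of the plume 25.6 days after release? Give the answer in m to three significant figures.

2.00 m

Dispersive spreading gives a Gaussian with σ² = 2Dt; advection only shifts the center.
σ = √(2 × 0.0779 × 25.6) = 2.00 m.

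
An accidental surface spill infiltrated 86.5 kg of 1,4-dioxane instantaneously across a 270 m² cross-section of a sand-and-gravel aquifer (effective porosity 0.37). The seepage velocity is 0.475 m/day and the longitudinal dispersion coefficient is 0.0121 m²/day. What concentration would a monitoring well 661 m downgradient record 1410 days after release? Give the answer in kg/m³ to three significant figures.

For an instantaneous plane source, C(x,t) = M/(n_e·A·√(4πDt)) · exp(−(x−vt)²/(4Dt)), with n_e·A the pore (flow) area.
Plume center vt = 0.475 × 1410 = 669.75 m, so the well at 661 m is 8.75 m upgradient of the peak.
√(4πDt) = 14.64 m, giving peak height M/(n_e·A·√(4πDt)) = 86.5/(0.37 × 270 × 14.64) = 0.05914 kg/m³.
(x−vt)²/(4Dt) = (-8.75)²/(4 × 0.0121 × 1410) = 1.122; exp(−1.122) = 0.3256.
C = 0.05914 × 0.3256 = 0.0193 kg/m³.

0.0193 kg/m³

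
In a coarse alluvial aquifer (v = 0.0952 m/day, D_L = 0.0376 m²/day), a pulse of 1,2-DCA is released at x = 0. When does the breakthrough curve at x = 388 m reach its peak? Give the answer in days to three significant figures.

For the 1D instantaneous-source solution, setting ∂C/∂t = 0 at fixed x gives v²t² + 2Dt − x² = 0, so t = (√(D² + v²x²) − D)/v².
√(D² + v²x²) = √(0.0376² + 0.0952² × 388²) = 36.94; v² = 0.00906304.
t = (36.94 − 0.0376)/0.00906304 = 4070 days (vs. the pure-advection estimate x/v = 4080 d).

4070 days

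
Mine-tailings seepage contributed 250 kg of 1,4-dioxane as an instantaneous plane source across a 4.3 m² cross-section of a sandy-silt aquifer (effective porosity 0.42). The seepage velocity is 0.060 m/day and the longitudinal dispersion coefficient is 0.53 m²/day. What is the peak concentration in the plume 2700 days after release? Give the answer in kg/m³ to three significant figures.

1.03 kg/m³

The peak of an instantaneous 1D plume sits at x = vt; there the Gaussian factor is 1 and C_max = M/(n_e·A·√(4πDt)), where n_e·A is the pore area the mass is dissolved in.
√(4πDt) = √(4π × 0.53 × 2700) = 134.1 m, so C_max = 250/(0.42 × 4.3 × 134.1) = 1.03 kg/m³.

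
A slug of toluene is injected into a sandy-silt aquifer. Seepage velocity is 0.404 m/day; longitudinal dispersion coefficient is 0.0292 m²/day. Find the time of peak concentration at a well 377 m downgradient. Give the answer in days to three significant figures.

933 days

For the 1D instantaneous-source solution, setting ∂C/∂t = 0 at fixed x gives v²t² + 2Dt − x² = 0, so t = (√(D² + v²x²) − D)/v².
√(D² + v²x²) = √(0.0292² + 0.404² × 377²) = 152.3; v² = 0.163216.
t = (152.3 − 0.0292)/0.163216 = 933 days (vs. the pure-advection estimate x/v = 933 d).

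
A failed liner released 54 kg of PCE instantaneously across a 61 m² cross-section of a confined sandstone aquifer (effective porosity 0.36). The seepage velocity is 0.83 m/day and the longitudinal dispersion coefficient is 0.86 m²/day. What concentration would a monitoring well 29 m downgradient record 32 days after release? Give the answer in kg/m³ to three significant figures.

For an instantaneous plane source, C(x,t) = M/(n_e·A·√(4πDt)) · exp(−(x−vt)²/(4Dt)), with n_e·A the pore (flow) area.
Plume center vt = 0.83 × 32 = 26.56 m, so the well at 29 m is 2.44 m downgradient of the peak.
√(4πDt) = 18.60 m, giving peak height M/(n_e·A·√(4πDt)) = 54/(0.36 × 61 × 18.60) = 0.1322 kg/m³.
(x−vt)²/(4Dt) = (2.44)²/(4 × 0.86 × 32) = 0.05408; exp(−0.05408) = 0.9474.
C = 0.1322 × 0.9474 = 0.125 kg/m³.

0.125 kg/m³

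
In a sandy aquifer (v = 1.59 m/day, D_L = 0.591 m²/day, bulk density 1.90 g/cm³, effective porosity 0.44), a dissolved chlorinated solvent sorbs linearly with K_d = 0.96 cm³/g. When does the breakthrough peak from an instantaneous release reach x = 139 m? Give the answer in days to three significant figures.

Retardation factor R = 1 + ρ_b·K_d/n = 1 + 1.90 × 0.96/0.44 = 5.145.
Sorption retards both mechanisms: v_R = v/R = 0.3090 m/day, D_R = D/R = 0.1149 m²/day.
Peak time from v_R²t² + 2D_R t − x² = 0: t = (√(D_R² + v_R²x²) − D_R)/v_R².
√(D_R² + v_R²x²) = √(0.1149² + 0.3090² × 139²) = 42.95; v_R² = 0.09548.
t = (42.95 − 0.1149)/0.09548 = 449 days.

449 days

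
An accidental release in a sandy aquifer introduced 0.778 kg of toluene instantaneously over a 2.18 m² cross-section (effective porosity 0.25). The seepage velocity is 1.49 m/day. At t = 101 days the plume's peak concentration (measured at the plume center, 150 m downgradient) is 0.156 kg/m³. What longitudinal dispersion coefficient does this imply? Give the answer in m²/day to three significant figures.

At the plume center C_max = M/(n_e·A·√(4πDt)), so D = M²/(4πt·(n_e·A·C_max)²).
n_e·A·C_max = 0.25 × 2.18 × 0.156 = 0.08502 kg/m.
D = 0.778²/(4π × 101 × 0.08502²) = 0.0660 m²/day.

0.0660 m²/day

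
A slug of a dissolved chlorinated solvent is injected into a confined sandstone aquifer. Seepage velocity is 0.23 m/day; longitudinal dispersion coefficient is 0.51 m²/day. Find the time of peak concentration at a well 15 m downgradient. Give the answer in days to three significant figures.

56.3 days

For the 1D instantaneous-source solution, setting ∂C/∂t = 0 at fixed x gives v²t² + 2Dt − x² = 0, so t = (√(D² + v²x²) − D)/v².
√(D² + v²x²) = √(0.51² + 0.23² × 15²) = 3.487; v² = 0.0529.
t = (3.487 − 0.51)/0.0529 = 56.3 days (vs. the pure-advection estimate x/v = 65.2 d).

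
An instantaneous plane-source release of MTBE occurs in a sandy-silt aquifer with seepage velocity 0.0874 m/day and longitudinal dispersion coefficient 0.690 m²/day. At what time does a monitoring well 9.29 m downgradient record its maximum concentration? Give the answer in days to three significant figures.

49.2 days

For the 1D instantaneous-source solution, setting ∂C/∂t = 0 at fixed x gives v²t² + 2Dt − x² = 0, so t = (√(D² + v²x²) − D)/v².
√(D² + v²x²) = √(0.690² + 0.0874² × 9.29²) = 1.066; v² = 0.00763876.
t = (1.066 − 0.690)/0.00763876 = 49.2 days (vs. the pure-advection estimate x/v = 106 d).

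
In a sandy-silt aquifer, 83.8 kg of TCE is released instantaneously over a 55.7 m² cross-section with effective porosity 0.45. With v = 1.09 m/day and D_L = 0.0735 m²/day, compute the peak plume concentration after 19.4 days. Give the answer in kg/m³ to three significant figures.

0.790 kg/m³

The peak of an instantaneous 1D plume sits at x = vt; there the Gaussian factor is 1 and C_max = M/(n_e·A·√(4πDt)), where n_e·A is the pore area the mass is dissolved in.
√(4πDt) = √(4π × 0.0735 × 19.4) = 4.233 m, so C_max = 83.8/(0.45 × 55.7 × 4.233) = 0.790 kg/m³.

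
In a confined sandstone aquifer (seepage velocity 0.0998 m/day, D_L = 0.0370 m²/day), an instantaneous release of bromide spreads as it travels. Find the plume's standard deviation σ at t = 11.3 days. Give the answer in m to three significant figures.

0.914 m

Dispersive spreading gives a Gaussian with σ² = 2Dt; advection only shifts the center.
σ = √(2 × 0.0370 × 11.3) = 0.914 m.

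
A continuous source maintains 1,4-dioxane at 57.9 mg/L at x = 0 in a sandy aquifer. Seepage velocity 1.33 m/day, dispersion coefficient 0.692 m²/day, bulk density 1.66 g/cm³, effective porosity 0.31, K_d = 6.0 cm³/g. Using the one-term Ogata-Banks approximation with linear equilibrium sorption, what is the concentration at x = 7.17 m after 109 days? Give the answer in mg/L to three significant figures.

5.51 mg/L

Retardation factor R = 1 + ρ_b·K_d/n = 1 + 1.66 × 6.0/0.31 = 33.13.
Sorption retards both mechanisms: v_R = v/R = 0.04014 m/day, D_R = D/R = 0.02089 m²/day.
v_R·t = 0.04014 × 109 = 4.37526 m; 2√(D_R t) = 3.018 m; argument = (7.17 − 4.37526)/3.018 = 0.9260.
C = C₀ × ½·erfc(0.9260) = 57.9 × 0.09517 = 5.51 mg/L.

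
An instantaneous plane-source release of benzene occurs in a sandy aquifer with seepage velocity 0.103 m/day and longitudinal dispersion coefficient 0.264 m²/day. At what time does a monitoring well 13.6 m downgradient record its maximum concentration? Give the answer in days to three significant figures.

For the 1D instantaneous-source solution, setting ∂C/∂t = 0 at fixed x gives v²t² + 2Dt − x² = 0, so t = (√(D² + v²x²) − D)/v².
√(D² + v²x²) = √(0.264² + 0.103² × 13.6²) = 1.425; v² = 0.010609.
t = (1.425 − 0.264)/0.010609 = 109 days (vs. the pure-advection estimate x/v = 132 d).

109 days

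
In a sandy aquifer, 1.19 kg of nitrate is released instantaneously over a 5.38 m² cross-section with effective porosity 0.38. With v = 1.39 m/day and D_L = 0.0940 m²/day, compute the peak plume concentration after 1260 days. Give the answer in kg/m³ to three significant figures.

The peak of an instantaneous 1D plume sits at x = vt; there the Gaussian factor is 1 and C_max = M/(n_e·A·√(4πDt)), where n_e·A is the pore area the mass is dissolved in.
√(4πDt) = √(4π × 0.0940 × 1260) = 38.58 m, so C_max = 1.19/(0.38 × 5.38 × 38.58) = 0.0151 kg/m³.

0.0151 kg/m³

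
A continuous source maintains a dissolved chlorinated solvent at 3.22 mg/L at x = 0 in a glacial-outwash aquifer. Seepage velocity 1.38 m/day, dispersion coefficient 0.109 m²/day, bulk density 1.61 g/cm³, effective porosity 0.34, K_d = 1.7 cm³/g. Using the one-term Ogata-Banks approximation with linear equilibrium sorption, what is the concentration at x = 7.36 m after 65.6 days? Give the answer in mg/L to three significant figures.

3.16 mg/L

Retardation factor R = 1 + ρ_b·K_d/n = 1 + 1.61 × 1.7/0.34 = 9.050.
Sorption retards both mechanisms: v_R = v/R = 0.1525 m/day, D_R = D/R = 0.01204 m²/day.
v_R·t = 0.1525 × 65.6 = 10.004 m; 2√(D_R t) = 1.777 m; argument = (7.36 − 10.004)/1.777 = -1.488.
C = C₀ × ½·erfc(-1.488) = 3.22 × 0.9823 = 3.16 mg/L.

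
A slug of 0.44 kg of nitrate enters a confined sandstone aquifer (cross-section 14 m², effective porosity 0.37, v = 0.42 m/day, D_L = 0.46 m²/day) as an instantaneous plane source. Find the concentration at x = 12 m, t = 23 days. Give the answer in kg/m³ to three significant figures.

0.00647 kg/m³

For an instantaneous plane source, C(x,t) = M/(n_e·A·√(4πDt)) · exp(−(x−vt)²/(4Dt)), with n_e·A the pore (flow) area.
Plume center vt = 0.42 × 23 = 9.66 m, so the well at 12 m is 2.34 m downgradient of the peak.
√(4πDt) = 11.53 m, giving peak height M/(n_e·A·√(4πDt)) = 0.44/(0.37 × 14 × 11.53) = 0.007367 kg/m³.
(x−vt)²/(4Dt) = (2.34)²/(4 × 0.46 × 23) = 0.1294; exp(−0.1294) = 0.8786.
C = 0.007367 × 0.8786 = 0.00647 kg/m³.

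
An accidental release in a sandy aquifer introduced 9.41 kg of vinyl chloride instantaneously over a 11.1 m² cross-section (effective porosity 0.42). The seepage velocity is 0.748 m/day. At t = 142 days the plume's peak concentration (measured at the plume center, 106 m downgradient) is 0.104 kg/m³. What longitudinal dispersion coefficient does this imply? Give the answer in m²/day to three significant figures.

At the plume center C_max = M/(n_e·A·√(4πDt)), so D = M²/(4πt·(n_e·A·C_max)²).
n_e·A·C_max = 0.42 × 11.1 × 0.104 = 0.4848 kg/m.
D = 9.41²/(4π × 142 × 0.4848²) = 0.211 m²/day.

0.211 m²/day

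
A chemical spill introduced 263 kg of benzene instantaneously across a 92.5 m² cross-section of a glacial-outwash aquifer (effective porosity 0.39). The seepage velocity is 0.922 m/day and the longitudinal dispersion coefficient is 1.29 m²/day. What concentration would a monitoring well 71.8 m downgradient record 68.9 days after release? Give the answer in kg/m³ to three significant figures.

0.180 kg/m³

For an instantaneous plane source, C(x,t) = M/(n_e·A·√(4πDt)) · exp(−(x−vt)²/(4Dt)), with n_e·A the pore (flow) area.
Plume center vt = 0.922 × 68.9 = 63.5258 m, so the well at 71.8 m is 8.2742 m downgradient of the peak.
√(4πDt) = 33.42 m, giving peak height M/(n_e·A·√(4πDt)) = 263/(0.39 × 92.5 × 33.42) = 0.2181 kg/m³.
(x−vt)²/(4Dt) = (8.2742)²/(4 × 1.29 × 68.9) = 0.1926; exp(−0.1926) = 0.8248.
C = 0.2181 × 0.8248 = 0.180 kg/m³.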